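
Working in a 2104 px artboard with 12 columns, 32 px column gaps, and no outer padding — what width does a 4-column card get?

680 px

12 columns + 11 column gaps: 12c + 11·32 = 2104.
12c = 2104 − 352 = 1752, so c = 146 px.
Span of 4: 4·146 + 3·32 = 584 + 96 = 680 px.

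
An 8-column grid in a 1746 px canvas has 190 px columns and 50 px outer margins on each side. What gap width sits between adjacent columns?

18 px

Inside the margins: 1746 − 100 = 1646 px.
Columns use 1520 px, leaving 126 px across 7 gaps = 18 px each.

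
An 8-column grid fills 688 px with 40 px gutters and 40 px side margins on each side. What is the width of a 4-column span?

284 px

Subtract both margins: 688 − 2·40 = 608 px.
Subtracting 7 gutters of 40 leaves 328 for 8 columns, so c = 41 px.
4-column span = 4·41 + 3·40 = 284 px.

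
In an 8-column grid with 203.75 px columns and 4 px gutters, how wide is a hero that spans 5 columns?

1034.75 px

Span of 5: 5·203.75 + 4·4 = 1018.75 + 16 = 1034.75 px.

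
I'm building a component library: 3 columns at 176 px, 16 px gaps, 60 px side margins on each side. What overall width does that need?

680 px

Total width: 2·60 + 3·176 + 2·16 = 680 px.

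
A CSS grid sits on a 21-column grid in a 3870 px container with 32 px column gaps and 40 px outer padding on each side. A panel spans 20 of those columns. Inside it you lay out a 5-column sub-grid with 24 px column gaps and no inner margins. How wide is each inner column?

Subtract both margins: 3870 − 2·40 = 3790 px.
21 columns + 20 column gaps: 21c + 20·32 = 3790.
21c = 3790 − 640 = 3150, so c = 150 px.
20 columns plus 19 column gaps: 3000 + 608 = 3608 px.
Subtracting 4 column gaps of 24 leaves 3512 for 5 columns, so d = 702.4 px.

702.4 px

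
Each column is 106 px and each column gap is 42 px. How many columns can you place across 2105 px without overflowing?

Each extra column adds 106 + 42 = 148 px.
(2105 + 42) / 148 = 14.51, so 14 columns fit.

14 columns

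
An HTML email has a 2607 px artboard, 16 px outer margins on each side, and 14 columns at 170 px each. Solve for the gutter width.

15 px

Inside the margins: 2607 − 32 = 2575 px.
14·170 + 13g = 2575 → 13g = 195 → g = 15 px.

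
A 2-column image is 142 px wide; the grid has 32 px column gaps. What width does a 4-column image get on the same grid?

316 px

142 − 1·32 = 110; ÷2 gives c = 55 px.
Span of 4: 4·55 + 3·32 = 220 + 96 = 316 px.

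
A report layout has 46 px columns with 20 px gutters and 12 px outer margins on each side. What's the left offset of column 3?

Each column+gutter stride is 66 px; 2 of them past the 12 px margin is 12 + 132 = 144 px.

144 px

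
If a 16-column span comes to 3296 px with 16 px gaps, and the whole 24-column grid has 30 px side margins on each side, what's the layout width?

5012 px

Subtracting 15 gaps of 16 leaves 3056 for 16 columns, so c = 191 px.
Layout = 2·30 + 24·191 + 23·16 = 60 + 4584 + 368 = 5012 px.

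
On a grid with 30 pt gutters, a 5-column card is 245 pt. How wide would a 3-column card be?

135 pt

Subtracting 4 gutters of 30 leaves 125 for 5 columns, so c = 25 pt.
3 columns plus 2 gutters: 75 + 60 = 135 pt.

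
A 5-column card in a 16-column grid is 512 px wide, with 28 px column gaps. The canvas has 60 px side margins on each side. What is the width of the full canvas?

512 − 4·28 = 400; ÷5 gives c = 80 px.
Canvas = 2·60 + 16·80 + 15·28 = 120 + 1280 + 420 = 1820 px.

1820 px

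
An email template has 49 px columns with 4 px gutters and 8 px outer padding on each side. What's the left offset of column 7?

326 px

Each column+gutter stride is 53 px; 6 of them past the 8 px margin is 8 + 318 = 326 px.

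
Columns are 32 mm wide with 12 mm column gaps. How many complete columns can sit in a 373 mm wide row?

Each extra column adds 32 + 12 = 44 mm.
(373 + 12) / 44 = 8.75, so 8 columns fit.

8 columns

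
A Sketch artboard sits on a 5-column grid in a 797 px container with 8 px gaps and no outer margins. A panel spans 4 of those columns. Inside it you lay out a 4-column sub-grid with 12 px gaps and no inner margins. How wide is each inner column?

150 px

Subtracting 4 gaps of 8 leaves 765 for 5 columns, so c = 153 px.
Span of 4: 4·153 + 3·8 = 612 + 24 = 636 px.
4 columns + 3 gaps: 4d + 3·12 = 636.
4d = 636 − 36 = 600, so d = 150 px.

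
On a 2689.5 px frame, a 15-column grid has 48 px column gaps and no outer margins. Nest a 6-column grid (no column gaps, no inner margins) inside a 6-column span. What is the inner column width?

Subtracting 14 column gaps of 48 leaves 2017.5 for 15 columns, so c = 134.5 px.
6 columns plus 5 column gaps: 807 + 240 = 1047 px.
6d = 1047 → d = 174.5 px.

174.5 px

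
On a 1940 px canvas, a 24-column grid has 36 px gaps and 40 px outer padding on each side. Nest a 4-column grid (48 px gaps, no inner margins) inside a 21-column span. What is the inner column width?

369.75 px

Subtract both margins: 1940 − 2·40 = 1860 px.
Subtracting 23 gaps of 36 leaves 1032 for 24 columns, so c = 43 px.
21 columns plus 20 gaps: 903 + 720 = 1623 px.
4 columns + 3 gaps: 4d + 3·48 = 1623.
4d = 1623 − 144 = 1479, so d = 369.75 px.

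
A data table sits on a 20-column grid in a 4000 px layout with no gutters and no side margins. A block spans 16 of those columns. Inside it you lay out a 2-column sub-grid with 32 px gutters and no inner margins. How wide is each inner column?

1584 px

4000 / 20 = 200 px per column.
16-column span = 16·200 = 3200 px.
3200 − 1·32 = 3168; ÷2 gives d = 1584 px.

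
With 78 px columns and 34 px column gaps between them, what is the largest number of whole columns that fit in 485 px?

4 columns

4 columns: 4·78 + 3·34 = 414 px ≤ 485.
5 columns: 526 px > 485. So 4.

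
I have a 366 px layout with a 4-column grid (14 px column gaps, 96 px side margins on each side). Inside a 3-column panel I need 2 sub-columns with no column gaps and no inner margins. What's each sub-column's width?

Take off 192 px of margins, leaving 174 px.
Subtracting 3 column gaps of 14 leaves 132 for 4 columns, so c = 33 px.
Span of 3: 3·33 + 2·14 = 99 + 28 = 127 px.
With no column gaps, each column is 127/2 = 63.5 px.

63.5 px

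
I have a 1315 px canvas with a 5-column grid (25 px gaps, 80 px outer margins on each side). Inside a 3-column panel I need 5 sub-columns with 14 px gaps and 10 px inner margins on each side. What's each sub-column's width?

121.4 px

Outer content = 1315 − 2·80 = 1155 px.
5 columns + 4 gaps: 5c + 4·25 = 1155.
5c = 1155 − 100 = 1055, so c = 211 px.
3 columns plus 2 gaps: 633 + 50 = 683 px.
Inner content = 683 − 2·10 = 663 px.
5 columns + 4 gaps: 5d + 4·14 = 663.
5d = 663 − 56 = 607, so d = 121.4 px.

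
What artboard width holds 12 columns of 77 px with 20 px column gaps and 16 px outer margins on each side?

1176 px

Total width: 2·16 + 12·77 + 11·20 = 1176 px.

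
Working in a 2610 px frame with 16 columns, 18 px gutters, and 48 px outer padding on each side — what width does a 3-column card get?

456.75 px

Subtract both margins: 2610 − 2·48 = 2514 px.
2514 − 15·18 = 2244; ÷16 gives c = 140.25 px.
3-column span = 3·140.25 + 2·18 = 456.75 px.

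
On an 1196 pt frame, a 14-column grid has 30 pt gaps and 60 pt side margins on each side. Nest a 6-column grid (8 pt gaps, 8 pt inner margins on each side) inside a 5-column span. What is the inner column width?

51.5 pt

Inside the margins: 1196 − 120 = 1076 pt.
Subtracting 13 gaps of 30 leaves 686 for 14 columns, so c = 49 pt.
5-column span = 5·49 + 4·30 = 365 pt.
Inner content = 365 − 2·8 = 349 pt.
6 columns + 5 gaps: 6d + 5·8 = 349.
6d = 349 − 40 = 309, so d = 51.5 pt.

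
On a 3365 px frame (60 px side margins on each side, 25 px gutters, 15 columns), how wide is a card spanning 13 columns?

2809 px

Take off 120 px of margins, leaving 3245 px.
Subtracting 14 gutters of 25 leaves 2895 for 15 columns, so c = 193 px.
13 columns plus 12 gutters: 2509 + 300 = 2809 px.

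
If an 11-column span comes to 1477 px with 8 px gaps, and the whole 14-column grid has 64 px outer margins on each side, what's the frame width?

2010 px

11c + 10·8 = 1477 → 11c = 1397 → c = 127 px.
Frame = 2·64 + 14·127 + 13·8 = 128 + 1778 + 104 = 2010 px.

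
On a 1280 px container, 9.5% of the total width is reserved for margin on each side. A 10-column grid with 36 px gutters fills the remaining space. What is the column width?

1280 × (1 − 2·9.5%) = 1280 × 81% = 1036.8 px for the columns.
Subtracting 9 gutters of 36 leaves 712.8 for 10 columns, so c = 71.28 px.

71.28 px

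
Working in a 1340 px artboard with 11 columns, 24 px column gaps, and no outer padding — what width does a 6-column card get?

11c + 10·24 = 1340 → 11c = 1100 → c = 100 px.
6 columns plus 5 column gaps: 600 + 120 = 720 px.

720 px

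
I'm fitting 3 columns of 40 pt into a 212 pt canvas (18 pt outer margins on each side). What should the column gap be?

Inside the margins: 212 − 36 = 176 pt.
Columns use 120 pt, leaving 56 pt across 2 column gaps = 28 pt each.

28 pt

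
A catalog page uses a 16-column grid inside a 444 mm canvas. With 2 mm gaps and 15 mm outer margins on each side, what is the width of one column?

24 mm

Take off 30 mm of margins, leaving 414 mm.
Subtracting 15 gaps of 2 leaves 384 for 16 columns, so c = 24 mm.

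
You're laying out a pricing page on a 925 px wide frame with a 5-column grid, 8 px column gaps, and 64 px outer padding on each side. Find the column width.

153 px

Take off 128 px of margins, leaving 797 px.
5c + 4·8 = 797 → 5c = 765 → c = 153 px.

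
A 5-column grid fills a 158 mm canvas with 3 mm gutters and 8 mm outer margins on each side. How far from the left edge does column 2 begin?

37 mm

Inside the margins: 158 − 16 = 142 mm.
5c + 4·3 = 142 → 5c = 130 → c = 26 mm.
Each column+gutter stride is 29 mm; 1 of them past the 8 mm margin is 8 + 29 = 37 mm.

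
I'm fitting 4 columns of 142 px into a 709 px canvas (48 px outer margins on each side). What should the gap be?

Subtract both margins: 709 − 2·48 = 613 px.
4·142 + 3g = 613 → 3g = 45 → g = 15 px.

15 px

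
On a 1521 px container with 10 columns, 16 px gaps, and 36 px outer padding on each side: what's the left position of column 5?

Take off 72 px of margins, leaving 1449 px.
10 columns + 9 gaps: 10c + 9·16 = 1449.
10c = 1449 − 144 = 1305, so c = 130.5 px.
Column 5 starts at margin + 4·(column + gutter) = 36 + 4·146.5 = 622 px.

622 px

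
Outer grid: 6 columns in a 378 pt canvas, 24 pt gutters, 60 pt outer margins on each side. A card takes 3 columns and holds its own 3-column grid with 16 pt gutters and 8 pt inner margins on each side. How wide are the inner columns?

Take off 120 pt of margins, leaving 258 pt.
258 − 5·24 = 138; ÷6 gives c = 23 pt.
3 columns plus 2 gutters: 69 + 48 = 117 pt.
Inner content = 117 − 2·8 = 101 pt.
Subtracting 2 gutters of 16 leaves 69 for 3 columns, so d = 23 pt.

23 pt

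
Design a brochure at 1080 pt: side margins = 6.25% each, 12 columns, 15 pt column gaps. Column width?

1080 × (1 − 2·6.25%) = 1080 × 87.5% = 945 pt for the columns.
945 − 11·15 = 780; ÷12 gives c = 65 pt.

65 pt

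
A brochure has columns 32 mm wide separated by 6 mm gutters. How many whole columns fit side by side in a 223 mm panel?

k columns need k·32 + (k−1)·6 = k·38 − 6.
k·38 − 6 ≤ 223 → k ≤ 229 / 38 ≈ 6.03, so k = 6.

6 columns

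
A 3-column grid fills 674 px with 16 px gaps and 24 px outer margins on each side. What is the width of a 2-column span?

412 px

Content width = 674 − 2·24 = 626 px.
626 − 2·16 = 594; ÷3 gives c = 198 px.
Span of 2: 2·198 + 1·16 = 396 + 16 = 412 px.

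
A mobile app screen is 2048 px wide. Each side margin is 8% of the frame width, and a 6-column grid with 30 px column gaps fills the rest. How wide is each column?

261.72 px

Each margin = 8% of 2048 = 163.84 px; content = 2048 − 2·163.84 = 1720.32 px.
6 columns + 5 column gaps: 6c + 5·30 = 1720.32.
6c = 1720.32 − 150 = 1570.32, so c = 261.72 px.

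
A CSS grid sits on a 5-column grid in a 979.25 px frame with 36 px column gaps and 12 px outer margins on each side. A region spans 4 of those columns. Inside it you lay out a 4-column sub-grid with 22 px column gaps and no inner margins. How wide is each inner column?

172.75 px

Take off 24 px of margins, leaving 955.25 px.
Subtracting 4 column gaps of 36 leaves 811.25 for 5 columns, so c = 162.25 px.
4 columns plus 3 column gaps: 649 + 108 = 757 px.
757 − 3·22 = 691; ÷4 gives d = 172.75 px.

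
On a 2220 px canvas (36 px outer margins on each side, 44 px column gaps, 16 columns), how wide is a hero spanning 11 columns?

1463 px

Inside the margins: 2220 − 72 = 2148 px.
16c + 15·44 = 2148 → 16c = 1488 → c = 93 px.
11-column span = 11·93 + 10·44 = 1463 px.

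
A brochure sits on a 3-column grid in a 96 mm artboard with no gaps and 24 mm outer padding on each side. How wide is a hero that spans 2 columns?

32 mm

Subtract both margins: 96 − 2·24 = 48 mm.
3c = 48 → c = 16 mm.
With no gaps, 2 columns span 2·16 = 32 mm.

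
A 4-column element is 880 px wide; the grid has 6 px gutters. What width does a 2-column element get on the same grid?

437 px

880 − 3·6 = 862; ÷4 gives c = 215.5 px.
2 columns plus 1 gutter: 431 + 6 = 437 px.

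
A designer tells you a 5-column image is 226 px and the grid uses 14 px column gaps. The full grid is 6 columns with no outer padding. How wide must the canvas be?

274 px

5 columns + 4 column gaps: 5c + 4·14 = 226.
5c = 226 − 56 = 170, so c = 34 px.
Summing: 204 + 70 = 274 px.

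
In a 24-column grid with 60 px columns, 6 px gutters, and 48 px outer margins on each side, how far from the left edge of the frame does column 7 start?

444 px

Each column+gutter stride is 66 px; 6 of them past the 48 px margin is 48 + 396 = 444 px.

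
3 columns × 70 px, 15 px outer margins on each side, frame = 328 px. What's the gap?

Content width = 328 − 2·15 = 298 px.
3·70 + 2g = 298 → 2g = 88 → g = 44 px.

44 px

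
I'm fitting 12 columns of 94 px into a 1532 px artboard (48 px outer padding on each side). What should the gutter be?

Inside the margins: 1532 − 96 = 1436 px.
12 columns take 12·94 = 1128 px; remaining 308 splits into 11 gutters.
g = 308 / 11 = 28 px.

28 px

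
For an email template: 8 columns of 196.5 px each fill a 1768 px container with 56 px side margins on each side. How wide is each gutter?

12 px

Content width = 1768 − 2·56 = 1656 px.
8·196.5 + 7g = 1656 → 7g = 84 → g = 12 px.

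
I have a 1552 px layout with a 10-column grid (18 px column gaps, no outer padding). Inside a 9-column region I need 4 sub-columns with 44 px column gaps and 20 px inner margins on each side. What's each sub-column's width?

305.75 px

10c + 9·18 = 1552 → 10c = 1390 → c = 139 px.
9-column span = 9·139 + 8·18 = 1395 px.
Inner content = 1395 − 2·20 = 1355 px.
1355 − 3·44 = 1223; ÷4 gives d = 305.75 px.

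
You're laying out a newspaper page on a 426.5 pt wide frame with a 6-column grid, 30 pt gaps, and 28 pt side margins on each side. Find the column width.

Take off 56 pt of margins, leaving 370.5 pt.
Subtracting 5 gaps of 30 leaves 220.5 for 6 columns, so c = 36.75 pt.

36.75 pt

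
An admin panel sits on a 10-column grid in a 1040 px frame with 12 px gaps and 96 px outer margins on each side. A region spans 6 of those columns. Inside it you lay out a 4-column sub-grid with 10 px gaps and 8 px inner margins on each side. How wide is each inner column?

114.5 px

Subtract both margins: 1040 − 2·96 = 848 px.
10 columns + 9 gaps: 10c + 9·12 = 848.
10c = 848 − 108 = 740, so c = 74 px.
Span of 6: 6·74 + 5·12 = 444 + 60 = 504 px.
Inner content = 504 − 2·8 = 488 px.
4d + 3·10 = 488 → 4d = 458 → d = 114.5 px.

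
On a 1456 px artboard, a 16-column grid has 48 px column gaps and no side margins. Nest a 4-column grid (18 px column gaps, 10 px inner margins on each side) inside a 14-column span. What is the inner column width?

Subtracting 15 column gaps of 48 leaves 736 for 16 columns, so c = 46 px.
14 columns plus 13 column gaps: 644 + 624 = 1268 px.
Inner content = 1268 − 2·10 = 1248 px.
1248 − 3·18 = 1194; ÷4 gives d = 298.5 px.

298.5 px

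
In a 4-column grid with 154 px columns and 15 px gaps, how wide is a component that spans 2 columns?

323 px

2-column span = 2·154 + 1·15 = 323 px.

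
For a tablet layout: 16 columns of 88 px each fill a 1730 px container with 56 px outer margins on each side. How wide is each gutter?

Subtract both margins: 1730 − 2·56 = 1618 px.
16 columns take 16·88 = 1408 px; remaining 210 splits into 15 gutters.
g = 210 / 15 = 14 px.

14 px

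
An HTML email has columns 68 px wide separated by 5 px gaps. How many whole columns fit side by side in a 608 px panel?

8 columns

Each extra column adds 68 + 5 = 73 px.
(608 + 5) / 73 = 8.40, so 8 columns fit.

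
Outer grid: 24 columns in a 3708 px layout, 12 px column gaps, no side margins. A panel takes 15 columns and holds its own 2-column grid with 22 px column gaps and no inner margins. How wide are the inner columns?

24c + 23·12 = 3708 → 24c = 3432 → c = 143 px.
Span of 15: 15·143 + 14·12 = 2145 + 168 = 2313 px.
2 columns + 1 column gap: 2d + 1·22 = 2313.
2d = 2313 − 22 = 2291, so d = 1145.5 px.

1145.5 px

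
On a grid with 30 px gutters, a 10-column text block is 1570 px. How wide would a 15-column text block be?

2370 px

1570 − 9·30 = 1300; ÷10 gives c = 130 px.
15-column span = 15·130 + 14·30 = 2370 px.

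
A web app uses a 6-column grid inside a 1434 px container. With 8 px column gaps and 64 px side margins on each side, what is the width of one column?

211 px

Inside the margins: 1434 − 128 = 1306 px.
6 columns + 5 column gaps: 6c + 5·8 = 1306.
6c = 1306 − 40 = 1266, so c = 211 px.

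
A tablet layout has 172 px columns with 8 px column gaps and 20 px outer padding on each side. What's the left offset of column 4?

560 px

Column 4 starts at margin + 3·(column + gutter) = 20 + 3·180 = 560 px.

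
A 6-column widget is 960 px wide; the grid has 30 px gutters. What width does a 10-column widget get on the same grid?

960 − 5·30 = 810; ÷6 gives c = 135 px.
Span of 10: 10·135 + 9·30 = 1350 + 270 = 1620 px.

1620 px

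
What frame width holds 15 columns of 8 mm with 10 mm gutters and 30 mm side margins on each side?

Adding margins, columns and gutters: 60 + 120 + 140 = 320 mm.

320 mm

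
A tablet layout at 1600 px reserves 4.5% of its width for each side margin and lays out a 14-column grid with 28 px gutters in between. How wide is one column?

78 px

Margins: 4.5% × 1600 = 72 px each, so content = 1600 − 144 = 1456 px.
Subtracting 13 gutters of 28 leaves 1092 for 14 columns, so c = 78 px.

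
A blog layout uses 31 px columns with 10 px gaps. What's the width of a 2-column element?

72 px

2-column span = 2·31 + 1·10 = 72 px.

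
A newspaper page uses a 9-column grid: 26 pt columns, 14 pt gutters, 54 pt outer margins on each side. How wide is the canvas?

Canvas = 2·54 + 9·26 + 8·14 = 108 + 234 + 112 = 454 pt.

454 pt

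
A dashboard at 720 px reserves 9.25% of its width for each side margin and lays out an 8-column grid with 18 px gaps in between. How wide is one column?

720 × (1 − 2·9.25%) = 720 × 81.5% = 586.8 px for the columns.
8 columns + 7 gaps: 8c + 7·18 = 586.8.
8c = 586.8 − 126 = 460.8, so c = 57.6 px.

57.6 px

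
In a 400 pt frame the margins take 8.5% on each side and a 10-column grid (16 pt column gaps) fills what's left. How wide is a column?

18.8 pt

400 × (1 − 2·8.5%) = 400 × 83% = 332 pt for the columns.
10c + 9·16 = 332 → 10c = 188 → c = 18.8 pt.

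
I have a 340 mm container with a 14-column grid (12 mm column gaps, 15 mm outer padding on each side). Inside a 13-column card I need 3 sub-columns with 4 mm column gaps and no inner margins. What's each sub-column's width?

Outer content = 340 − 2·15 = 310 mm.
14c + 13·12 = 310 → 14c = 154 → c = 11 mm.
13 columns plus 12 column gaps: 143 + 144 = 287 mm.
3d + 2·4 = 287 → 3d = 279 → d = 93 mm.

93 mm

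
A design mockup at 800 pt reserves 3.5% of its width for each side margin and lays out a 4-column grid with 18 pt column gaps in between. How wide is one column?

172.5 pt

Each margin = 3.5% of 800 = 28 pt; content = 800 − 2·28 = 744 pt.
Subtracting 3 column gaps of 18 leaves 690 for 4 columns, so c = 172.5 pt.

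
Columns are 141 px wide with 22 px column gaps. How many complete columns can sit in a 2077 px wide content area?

k columns need k·141 + (k−1)·22 = k·163 − 22.
k·163 − 22 ≤ 2077 → k ≤ 2099 / 163 ≈ 12.88, so k = 12.

12 columns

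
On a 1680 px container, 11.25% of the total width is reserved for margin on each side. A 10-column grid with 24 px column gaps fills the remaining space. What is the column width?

Each margin = 11.25% of 1680 = 189 px; content = 1680 − 2·189 = 1302 px.
Subtracting 9 column gaps of 24 leaves 1086 for 10 columns, so c = 108.6 px.

108.6 px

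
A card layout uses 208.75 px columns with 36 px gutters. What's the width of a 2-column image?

2 columns plus 1 gutter: 417.5 + 36 = 453.5 px.

453.5 px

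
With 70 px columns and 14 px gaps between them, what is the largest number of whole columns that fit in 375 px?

4 columns

k columns need k·70 + (k−1)·14 = k·84 − 14.
k·84 − 14 ≤ 375 → k ≤ 389 / 84 ≈ 4.63, so k = 4.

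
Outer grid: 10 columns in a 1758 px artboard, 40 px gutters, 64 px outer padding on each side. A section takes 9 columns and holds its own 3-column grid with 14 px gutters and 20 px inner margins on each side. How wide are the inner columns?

465 px

Subtract both margins: 1758 − 2·64 = 1630 px.
10c + 9·40 = 1630 → 10c = 1270 → c = 127 px.
9 columns plus 8 gutters: 1143 + 320 = 1463 px.
Inner content = 1463 − 2·20 = 1423 px.
Subtracting 2 gutters of 14 leaves 1395 for 3 columns, so d = 465 px.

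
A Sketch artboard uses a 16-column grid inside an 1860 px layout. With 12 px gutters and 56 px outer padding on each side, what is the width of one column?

Inside the margins: 1860 − 112 = 1748 px.
Subtracting 15 gutters of 12 leaves 1568 for 16 columns, so c = 98 px.

98 px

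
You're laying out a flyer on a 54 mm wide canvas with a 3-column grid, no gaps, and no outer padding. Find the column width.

3c = 54 → c = 18 mm.

18 mm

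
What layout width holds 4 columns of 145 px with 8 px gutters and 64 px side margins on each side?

732 px

Adding margins, columns and gutters: 128 + 580 + 24 = 732 px.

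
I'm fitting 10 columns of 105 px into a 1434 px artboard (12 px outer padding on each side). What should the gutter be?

40 px

Content width = 1434 − 2·12 = 1410 px.
Columns use 1050 px, leaving 360 px across 9 gutters = 40 px each.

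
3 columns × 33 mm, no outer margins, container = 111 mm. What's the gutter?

3·33 + 2g = 111 → 2g = 12 → g = 6 mm.

6 mm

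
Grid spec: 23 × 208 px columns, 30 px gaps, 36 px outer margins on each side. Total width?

Total width: 2·36 + 23·208 + 22·30 = 5516 px.

5516 px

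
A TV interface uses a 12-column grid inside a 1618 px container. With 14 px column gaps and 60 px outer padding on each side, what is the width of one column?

112 px

Inside the margins: 1618 − 120 = 1498 px.
1498 − 11·14 = 1344; ÷12 gives c = 112 px.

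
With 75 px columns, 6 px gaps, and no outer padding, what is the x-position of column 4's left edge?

243 px

Before column 4: 3 columns + 3 gaps.
Offset = 3·(75 + 6) = 3·81 = 243 px.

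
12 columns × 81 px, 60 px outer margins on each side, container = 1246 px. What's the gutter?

14 px

Inside the margins: 1246 − 120 = 1126 px.
Columns use 972 px, leaving 154 px across 11 gutters = 14 px each.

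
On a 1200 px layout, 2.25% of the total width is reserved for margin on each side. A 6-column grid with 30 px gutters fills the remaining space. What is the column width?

1200 × (1 − 2·2.25%) = 1200 × 95.5% = 1146 px for the columns.
6 columns + 5 gutters: 6c + 5·30 = 1146.
6c = 1146 − 150 = 996, so c = 166 px.

166 px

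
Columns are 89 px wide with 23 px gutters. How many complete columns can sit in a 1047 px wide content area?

k columns need k·89 + (k−1)·23 = k·112 − 23.
k·112 − 23 ≤ 1047 → k ≤ 1070 / 112 ≈ 9.55, so k = 9.

9 columns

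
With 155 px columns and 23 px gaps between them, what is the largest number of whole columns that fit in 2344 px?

Each extra column adds 155 + 23 = 178 px.
(2344 + 23) / 178 = 13.30, so 13 columns fit.

13 columns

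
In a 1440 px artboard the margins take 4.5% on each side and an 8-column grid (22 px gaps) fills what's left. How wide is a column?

Each margin = 4.5% of 1440 = 64.8 px; content = 1440 − 2·64.8 = 1310.4 px.
8c + 7·22 = 1310.4 → 8c = 1156.4 → c = 144.55 px.

144.55 px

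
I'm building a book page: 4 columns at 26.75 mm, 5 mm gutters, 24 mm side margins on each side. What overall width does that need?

Total width: 2·24 + 4·26.75 + 3·5 = 170 mm.

170 mm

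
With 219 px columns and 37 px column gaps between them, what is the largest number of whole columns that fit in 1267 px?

Each extra column adds 219 + 37 = 256 px.
(1267 + 37) / 256 = 5.09, so 5 columns fit.

5 columns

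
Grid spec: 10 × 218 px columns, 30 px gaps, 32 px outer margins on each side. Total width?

2514 px

Adding margins, columns and gutters: 64 + 2180 + 270 = 2514 px.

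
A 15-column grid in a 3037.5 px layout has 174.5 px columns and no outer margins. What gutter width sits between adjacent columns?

30 px

15·174.5 + 14g = 3037.5 → 14g = 420 → g = 30 px.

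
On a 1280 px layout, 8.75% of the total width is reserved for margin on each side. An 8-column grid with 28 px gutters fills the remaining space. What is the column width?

Margins: 8.75% × 1280 = 112 px each, so content = 1280 − 224 = 1056 px.
Subtracting 7 gutters of 28 leaves 860 for 8 columns, so c = 107.5 px.

107.5 px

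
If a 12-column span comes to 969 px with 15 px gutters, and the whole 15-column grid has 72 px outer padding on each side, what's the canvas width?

12c + 11·15 = 969 → 12c = 804 → c = 67 px.
Canvas = 2·72 + 15·67 + 14·15 = 144 + 1005 + 210 = 1359 px.

1359 px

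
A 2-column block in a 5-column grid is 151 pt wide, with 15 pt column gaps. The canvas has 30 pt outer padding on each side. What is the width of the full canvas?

2 columns + 1 column gap: 2c + 1·15 = 151.
2c = 151 − 15 = 136, so c = 68 pt.
Canvas = 2·30 + 5·68 + 4·15 = 60 + 340 + 60 = 460 pt.

460 pt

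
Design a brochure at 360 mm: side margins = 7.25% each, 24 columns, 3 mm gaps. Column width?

Each margin = 7.25% of 360 = 26.1 mm; content = 360 − 2·26.1 = 307.8 mm.
24c + 23·3 = 307.8 → 24c = 238.8 → c = 9.95 mm.

9.95 mm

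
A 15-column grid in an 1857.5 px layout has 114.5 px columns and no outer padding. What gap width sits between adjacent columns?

10 px

15 columns take 15·114.5 = 1717.5 px; remaining 140 splits into 14 gaps.
g = 140 / 14 = 10 px.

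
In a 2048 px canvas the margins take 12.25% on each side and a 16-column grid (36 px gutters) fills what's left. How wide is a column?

2048 × (1 − 2·12.25%) = 2048 × 75.5% = 1546.24 px for the columns.
16c + 15·36 = 1546.24 → 16c = 1006.24 → c = 62.89 px.

62.89 px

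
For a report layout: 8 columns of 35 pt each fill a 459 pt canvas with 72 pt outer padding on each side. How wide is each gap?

5 pt

Subtract both margins: 459 − 2·72 = 315 pt.
Columns use 280 pt, leaving 35 pt across 7 gaps = 5 pt each.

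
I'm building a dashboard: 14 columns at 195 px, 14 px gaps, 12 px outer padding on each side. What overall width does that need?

2936 px

Adding margins, columns and gutters: 24 + 2730 + 182 = 2936 px.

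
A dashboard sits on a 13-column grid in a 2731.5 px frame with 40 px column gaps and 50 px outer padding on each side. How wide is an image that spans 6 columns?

Subtract both margins: 2731.5 − 2·50 = 2631.5 px.
13 columns + 12 column gaps: 13c + 12·40 = 2631.5.
13c = 2631.5 − 480 = 2151.5, so c = 165.5 px.
6 columns plus 5 column gaps: 993 + 200 = 1193 px.

1193 px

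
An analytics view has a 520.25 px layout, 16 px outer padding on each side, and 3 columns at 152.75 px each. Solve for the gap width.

15 px

Subtract both margins: 520.25 − 2·16 = 488.25 px.
3 columns take 3·152.75 = 458.25 px; remaining 30 splits into 2 gaps.
g = 30 / 2 = 15 px.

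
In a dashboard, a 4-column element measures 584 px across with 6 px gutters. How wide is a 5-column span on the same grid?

731.5 px

4c + 3·6 = 584 → 4c = 566 → c = 141.5 px.
Span of 5: 5·141.5 + 4·6 = 707.5 + 24 = 731.5 px.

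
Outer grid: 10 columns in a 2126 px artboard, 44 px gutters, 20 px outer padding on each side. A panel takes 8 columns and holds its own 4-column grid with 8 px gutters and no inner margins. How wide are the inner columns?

Outer content = 2126 − 2·20 = 2086 px.
10 columns + 9 gutters: 10c + 9·44 = 2086.
10c = 2086 − 396 = 1690, so c = 169 px.
8 columns plus 7 gutters: 1352 + 308 = 1660 px.
Subtracting 3 gutters of 8 leaves 1636 for 4 columns, so d = 409 px.

409 px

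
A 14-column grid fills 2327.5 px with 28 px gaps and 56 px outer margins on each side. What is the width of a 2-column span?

292.5 px

Content width = 2327.5 − 2·56 = 2215.5 px.
14c + 13·28 = 2215.5 → 14c = 1851.5 → c = 132.25 px.
2-column span = 2·132.25 + 1·28 = 292.5 px.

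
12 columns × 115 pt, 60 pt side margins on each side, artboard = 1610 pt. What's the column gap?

10 pt

Inside the margins: 1610 − 120 = 1490 pt.
Columns use 1380 pt, leaving 110 pt across 11 column gaps = 10 pt each.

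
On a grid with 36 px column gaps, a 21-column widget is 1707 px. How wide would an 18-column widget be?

1458 px

21 columns + 20 column gaps: 21c + 20·36 = 1707.
21c = 1707 − 720 = 987, so c = 47 px.
Span of 18: 18·47 + 17·36 = 846 + 612 = 1458 px.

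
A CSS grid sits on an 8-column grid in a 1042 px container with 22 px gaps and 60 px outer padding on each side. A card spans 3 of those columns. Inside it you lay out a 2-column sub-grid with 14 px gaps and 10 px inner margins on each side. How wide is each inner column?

149 px

Outer content = 1042 − 2·60 = 922 px.
8 columns + 7 gaps: 8c + 7·22 = 922.
8c = 922 − 154 = 768, so c = 96 px.
3-column span = 3·96 + 2·22 = 332 px.
Inner content = 332 − 2·10 = 312 px.
2d + 1·14 = 312 → 2d = 298 → d = 149 px.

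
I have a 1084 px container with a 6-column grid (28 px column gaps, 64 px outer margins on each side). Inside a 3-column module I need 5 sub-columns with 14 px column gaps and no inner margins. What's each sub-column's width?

Inside the margins: 1084 − 128 = 956 px.
Subtracting 5 column gaps of 28 leaves 816 for 6 columns, so c = 136 px.
Span of 3: 3·136 + 2·28 = 408 + 56 = 464 px.
464 − 4·14 = 408; ÷5 gives d = 81.6 px.

81.6 px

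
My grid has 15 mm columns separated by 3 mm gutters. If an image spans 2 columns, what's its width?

2-column span = 2·15 + 1·3 = 33 mm.

33 mm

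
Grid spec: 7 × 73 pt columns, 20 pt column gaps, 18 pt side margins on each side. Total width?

Artboard = 2·18 + 7·73 + 6·20 = 36 + 511 + 120 = 667 pt.

667 pt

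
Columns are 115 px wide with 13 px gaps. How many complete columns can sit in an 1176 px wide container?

9 columns

Each extra column adds 115 + 13 = 128 px.
(1176 + 13) / 128 = 9.29, so 9 columns fit.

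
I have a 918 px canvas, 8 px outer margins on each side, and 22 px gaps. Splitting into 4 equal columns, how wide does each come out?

209 px

Subtract both margins: 918 − 2·8 = 902 px.
902 − 3·22 = 836; ÷4 gives c = 209 px.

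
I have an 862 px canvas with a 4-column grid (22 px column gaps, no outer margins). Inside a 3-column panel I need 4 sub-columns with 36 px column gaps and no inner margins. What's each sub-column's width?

133.25 px

862 − 3·22 = 796; ÷4 gives c = 199 px.
3-column span = 3·199 + 2·22 = 641 px.
4d + 3·36 = 641 → 4d = 533 → d = 133.25 px.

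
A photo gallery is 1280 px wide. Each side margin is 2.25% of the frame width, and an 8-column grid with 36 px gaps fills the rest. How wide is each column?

121.3 px

Margins: 2.25% × 1280 = 28.8 px each, so content = 1280 − 57.6 = 1222.4 px.
Subtracting 7 gaps of 36 leaves 970.4 for 8 columns, so c = 121.3 px.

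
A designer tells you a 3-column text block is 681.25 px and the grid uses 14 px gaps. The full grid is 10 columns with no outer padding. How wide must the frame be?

681.25 − 2·14 = 653.25; ÷3 gives c = 217.75 px.
Summing: 2177.5 + 126 = 2303.5 px.

2303.5 px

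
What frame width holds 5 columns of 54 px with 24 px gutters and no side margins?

366 px

Summing: 270 + 96 = 366 px.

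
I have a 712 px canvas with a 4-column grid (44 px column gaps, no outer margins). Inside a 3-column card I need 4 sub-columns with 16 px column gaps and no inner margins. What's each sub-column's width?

118.75 px

712 − 3·44 = 580; ÷4 gives c = 145 px.
Span of 3: 3·145 + 2·44 = 435 + 88 = 523 px.
4 columns + 3 column gaps: 4d + 3·16 = 523.
4d = 523 − 48 = 475, so d = 118.75 px.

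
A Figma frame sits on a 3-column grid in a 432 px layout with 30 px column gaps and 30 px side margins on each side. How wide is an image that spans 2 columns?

Content width = 432 − 2·30 = 372 px.
3 columns + 2 column gaps: 3c + 2·30 = 372.
3c = 372 − 60 = 312, so c = 104 px.
2-column span = 2·104 + 1·30 = 238 px.

238 px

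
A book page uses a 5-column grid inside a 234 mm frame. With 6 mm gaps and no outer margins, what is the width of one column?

42 mm

234 − 4·6 = 210; ÷5 gives c = 42 mm.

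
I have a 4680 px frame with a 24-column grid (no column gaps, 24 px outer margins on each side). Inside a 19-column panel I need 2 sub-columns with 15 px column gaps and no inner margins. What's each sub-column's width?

1826 px

Inside the margins: 4680 − 48 = 4632 px.
24c = 4632 → c = 193 px.
19-column span = 19·193 = 3667 px.
2d + 1·15 = 3667 → 2d = 3652 → d = 1826 px.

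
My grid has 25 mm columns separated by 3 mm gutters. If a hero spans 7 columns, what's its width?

7-column span = 7·25 + 6·3 = 193 mm.

193 mm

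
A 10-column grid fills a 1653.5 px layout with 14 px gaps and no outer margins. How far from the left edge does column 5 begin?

667 px

10c + 9·14 = 1653.5 → 10c = 1527.5 → c = 152.75 px.
Each column+gutter stride is 166.75 px; with no margin, 4 of them is 667 px.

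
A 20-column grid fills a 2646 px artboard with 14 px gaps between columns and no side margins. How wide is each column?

20 columns + 19 gaps: 20c + 19·14 = 2646.
20c = 2646 − 266 = 2380, so c = 119 px.

119 px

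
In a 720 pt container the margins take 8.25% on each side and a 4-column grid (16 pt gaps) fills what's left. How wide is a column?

Each margin = 8.25% of 720 = 59.4 pt; content = 720 − 2·59.4 = 601.2 pt.
601.2 − 3·16 = 553.2; ÷4 gives c = 138.3 pt.

138.3 pt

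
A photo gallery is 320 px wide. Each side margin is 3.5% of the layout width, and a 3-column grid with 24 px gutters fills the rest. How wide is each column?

83.2 px

Margins: 3.5% × 320 = 11.2 px each, so content = 320 − 22.4 = 297.6 px.
3c + 2·24 = 297.6 → 3c = 249.6 → c = 83.2 px.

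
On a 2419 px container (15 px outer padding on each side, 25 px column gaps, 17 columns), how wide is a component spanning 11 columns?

Content width = 2419 − 2·15 = 2389 px.
17 columns + 16 column gaps: 17c + 16·25 = 2389.
17c = 2389 − 400 = 1989, so c = 117 px.
Span of 11: 11·117 + 10·25 = 1287 + 250 = 1537 px.

1537 px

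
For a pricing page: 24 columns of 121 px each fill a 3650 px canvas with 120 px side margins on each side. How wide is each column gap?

Inside the margins: 3650 − 240 = 3410 px.
24 columns take 24·121 = 2904 px; remaining 506 splits into 23 column gaps.
g = 506 / 23 = 22 px.

22 px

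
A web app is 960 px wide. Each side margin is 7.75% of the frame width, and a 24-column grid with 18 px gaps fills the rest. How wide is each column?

16.55 px

960 × (1 − 2·7.75%) = 960 × 84.5% = 811.2 px for the columns.
Subtracting 23 gaps of 18 leaves 397.2 for 24 columns, so c = 16.55 px.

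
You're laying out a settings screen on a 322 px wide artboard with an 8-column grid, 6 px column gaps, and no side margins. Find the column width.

35 px

8c + 7·6 = 322 → 8c = 280 → c = 35 px.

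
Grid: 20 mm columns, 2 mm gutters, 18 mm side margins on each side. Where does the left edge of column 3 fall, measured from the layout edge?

Each column+gutter stride is 22 mm; 2 of them past the 18 mm margin is 18 + 44 = 62 mm.

62 mm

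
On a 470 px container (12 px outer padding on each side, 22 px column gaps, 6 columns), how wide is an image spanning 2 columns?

134 px

Take off 24 px of margins, leaving 446 px.
6c + 5·22 = 446 → 6c = 336 → c = 56 px.
Span of 2: 2·56 + 1·22 = 112 + 22 = 134 px.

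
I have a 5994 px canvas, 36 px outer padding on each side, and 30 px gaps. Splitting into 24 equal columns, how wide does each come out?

218 px

Content width = 5994 − 2·36 = 5922 px.
24 columns + 23 gaps: 24c + 23·30 = 5922.
24c = 5922 − 690 = 5232, so c = 218 px.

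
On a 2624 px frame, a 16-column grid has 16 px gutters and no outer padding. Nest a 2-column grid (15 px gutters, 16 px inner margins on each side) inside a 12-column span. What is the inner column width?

2624 − 15·16 = 2384; ÷16 gives c = 149 px.
12 columns plus 11 gutters: 1788 + 176 = 1964 px.
Inner content = 1964 − 2·16 = 1932 px.
2d + 1·15 = 1932 → 2d = 1917 → d = 958.5 px.

958.5 px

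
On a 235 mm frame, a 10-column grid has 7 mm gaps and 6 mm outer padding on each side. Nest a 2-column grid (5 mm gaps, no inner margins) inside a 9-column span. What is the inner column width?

Inside the margins: 235 − 12 = 223 mm.
223 − 9·7 = 160; ÷10 gives c = 16 mm.
9-column span = 9·16 + 8·7 = 200 mm.
Subtracting 1 gap of 5 leaves 195 for 2 columns, so d = 97.5 mm.

97.5 mm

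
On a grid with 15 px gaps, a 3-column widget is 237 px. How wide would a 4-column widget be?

3c + 2·15 = 237 → 3c = 207 → c = 69 px.
Span of 4: 4·69 + 3·15 = 276 + 45 = 321 px.

321 px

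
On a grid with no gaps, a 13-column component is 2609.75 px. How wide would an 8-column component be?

1606 px

13c = 2609.75 → c = 200.75 px.
With no gaps, 8 columns span 8·200.75 = 1606 px.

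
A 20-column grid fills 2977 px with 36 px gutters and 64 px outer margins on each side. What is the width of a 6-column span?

829.5 px

Inside the margins: 2977 − 128 = 2849 px.
2849 − 19·36 = 2165; ÷20 gives c = 108.25 px.
6-column span = 6·108.25 + 5·36 = 829.5 px.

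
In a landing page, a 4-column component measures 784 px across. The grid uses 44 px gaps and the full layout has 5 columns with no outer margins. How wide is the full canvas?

991 px

4 columns + 3 gaps: 4c + 3·44 = 784.
4c = 784 − 132 = 652, so c = 163 px.
Total width: 5·163 + 4·44 = 991 px.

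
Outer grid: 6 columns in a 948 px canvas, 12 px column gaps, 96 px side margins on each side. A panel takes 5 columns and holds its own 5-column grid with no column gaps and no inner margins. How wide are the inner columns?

Subtract both margins: 948 − 2·96 = 756 px.
Subtracting 5 column gaps of 12 leaves 696 for 6 columns, so c = 116 px.
5-column span = 5·116 + 4·12 = 628 px.
628 / 5 = 125.6 px per column.

125.6 px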